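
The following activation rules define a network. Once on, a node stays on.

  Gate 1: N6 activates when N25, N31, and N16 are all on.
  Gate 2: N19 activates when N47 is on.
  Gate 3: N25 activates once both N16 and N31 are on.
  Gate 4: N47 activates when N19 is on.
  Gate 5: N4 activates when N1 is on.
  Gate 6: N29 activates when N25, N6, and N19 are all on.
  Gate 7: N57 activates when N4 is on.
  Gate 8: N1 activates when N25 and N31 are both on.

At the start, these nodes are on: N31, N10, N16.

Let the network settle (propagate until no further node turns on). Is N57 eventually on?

N16 and N31 are on, so N25 activates (Gate 3).
N25 and N31 are on, so N1 activates (Gate 8).
Gate 5: N1 on → N4 on.
Gate 7: N4 on → N57 on.

Yes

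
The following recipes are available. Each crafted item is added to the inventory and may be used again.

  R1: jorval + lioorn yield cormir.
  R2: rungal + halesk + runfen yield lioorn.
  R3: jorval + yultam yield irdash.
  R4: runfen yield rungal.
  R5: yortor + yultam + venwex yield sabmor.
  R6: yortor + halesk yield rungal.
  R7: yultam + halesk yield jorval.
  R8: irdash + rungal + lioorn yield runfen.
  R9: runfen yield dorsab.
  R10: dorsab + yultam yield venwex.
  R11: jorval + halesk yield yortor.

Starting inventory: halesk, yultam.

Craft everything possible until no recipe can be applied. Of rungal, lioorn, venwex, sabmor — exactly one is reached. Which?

rungal

yultam + halesk → jorval (R7).
jorval + halesk → yortor (R11).
yortor + halesk → rungal (R6).
lioorn would need rungal, halesk, and runfen (R2), but runfen is never obtained. venwex would need dorsab and yultam (R10), but dorsab is never obtained. sabmor would need yortor, yultam, and venwex (R5), but venwex is never obtained.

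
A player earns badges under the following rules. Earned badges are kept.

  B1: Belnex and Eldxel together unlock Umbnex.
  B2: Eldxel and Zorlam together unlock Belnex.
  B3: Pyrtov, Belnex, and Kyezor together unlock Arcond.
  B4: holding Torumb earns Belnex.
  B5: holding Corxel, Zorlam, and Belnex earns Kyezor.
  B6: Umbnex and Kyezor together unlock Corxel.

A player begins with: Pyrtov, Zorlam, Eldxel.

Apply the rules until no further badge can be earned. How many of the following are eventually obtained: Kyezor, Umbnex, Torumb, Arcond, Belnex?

2

With Eldxel and Zorlam, Belnex is earned (B2).
With Belnex and Eldxel, Umbnex is earned (B1).
Kyezor would need Corxel, Zorlam, and Belnex (B5), but Corxel is never earned.
Umbnex: reached.
No rule produces Torumb, and it is not given.
Arcond would need Pyrtov, Belnex, and Kyezor (B3), but Kyezor is never earned.
Belnex: reached.
Reached: Umbnex and Belnex — 2 of the 5.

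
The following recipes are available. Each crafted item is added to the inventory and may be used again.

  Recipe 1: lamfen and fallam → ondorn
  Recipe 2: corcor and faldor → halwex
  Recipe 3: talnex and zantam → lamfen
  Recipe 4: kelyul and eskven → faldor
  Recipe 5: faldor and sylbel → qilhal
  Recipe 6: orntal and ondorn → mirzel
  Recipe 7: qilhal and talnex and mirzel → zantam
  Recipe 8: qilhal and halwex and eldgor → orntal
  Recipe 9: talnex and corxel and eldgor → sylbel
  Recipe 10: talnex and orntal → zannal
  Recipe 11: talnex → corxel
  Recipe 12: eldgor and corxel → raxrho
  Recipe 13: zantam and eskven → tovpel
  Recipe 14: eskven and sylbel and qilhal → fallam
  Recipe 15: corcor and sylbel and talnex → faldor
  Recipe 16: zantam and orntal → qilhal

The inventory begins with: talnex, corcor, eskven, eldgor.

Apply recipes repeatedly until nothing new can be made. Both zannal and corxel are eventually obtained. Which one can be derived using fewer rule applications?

corxel

corxel: talnex → corxel (Recipe 11). [1 rule application]
zannal: Using Recipe 11, talnex makes corxel. talnex and corxel and eldgor → sylbel (Recipe 9). Using Recipe 15, corcor, sylbel, and talnex make faldor. faldor and sylbel → qilhal (Recipe 5). corcor and faldor → halwex (Recipe 2). Using Recipe 8, qilhal, halwex, and eldgor make orntal. Using Recipe 10, talnex and orntal make zannal. [7 rule applications]
corxel needs fewer.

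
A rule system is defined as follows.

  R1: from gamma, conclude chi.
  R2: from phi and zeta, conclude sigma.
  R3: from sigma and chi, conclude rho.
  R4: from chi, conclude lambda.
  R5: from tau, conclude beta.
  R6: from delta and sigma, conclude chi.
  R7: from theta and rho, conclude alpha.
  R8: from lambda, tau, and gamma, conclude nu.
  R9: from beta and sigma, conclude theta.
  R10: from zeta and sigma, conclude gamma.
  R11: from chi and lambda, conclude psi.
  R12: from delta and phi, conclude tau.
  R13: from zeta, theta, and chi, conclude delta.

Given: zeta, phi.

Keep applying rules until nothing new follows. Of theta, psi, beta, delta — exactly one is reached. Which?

From phi and zeta, R2 gives sigma.
zeta and sigma hold, so gamma follows (R10).
gamma holds, so chi follows (R1).
From chi, R4 gives lambda.
chi and lambda hold, so psi follows (R11).
beta would need tau (R5), but tau is never established. theta would need beta and sigma (R9), but beta is never established. delta would need zeta, theta, and chi (R13), but theta is never established.

psi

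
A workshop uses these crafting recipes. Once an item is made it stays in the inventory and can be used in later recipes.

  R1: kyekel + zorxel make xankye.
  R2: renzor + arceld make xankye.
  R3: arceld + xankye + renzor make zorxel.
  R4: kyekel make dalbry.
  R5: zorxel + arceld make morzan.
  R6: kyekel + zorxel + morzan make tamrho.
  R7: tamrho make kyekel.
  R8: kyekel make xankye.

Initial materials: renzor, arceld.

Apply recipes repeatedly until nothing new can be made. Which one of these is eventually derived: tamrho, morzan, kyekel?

Using R2, renzor and arceld make xankye.
arceld + xankye + renzor → zorxel (R3).
zorxel + arceld → morzan (R5).
kyekel would need tamrho (R7), but tamrho is never obtained. tamrho would need kyekel, zorxel, and morzan (R6), but kyekel is never obtained.

morzan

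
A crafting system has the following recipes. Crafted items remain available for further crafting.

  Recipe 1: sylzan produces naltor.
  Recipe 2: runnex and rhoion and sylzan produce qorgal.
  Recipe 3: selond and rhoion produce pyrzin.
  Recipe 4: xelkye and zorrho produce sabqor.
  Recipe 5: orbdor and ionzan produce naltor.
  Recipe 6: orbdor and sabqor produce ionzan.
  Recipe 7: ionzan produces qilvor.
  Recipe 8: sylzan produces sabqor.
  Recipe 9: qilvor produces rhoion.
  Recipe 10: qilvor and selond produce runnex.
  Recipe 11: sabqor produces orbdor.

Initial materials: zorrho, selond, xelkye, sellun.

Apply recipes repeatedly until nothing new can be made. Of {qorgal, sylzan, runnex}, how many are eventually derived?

xelkye and zorrho → sabqor (Recipe 4).
Using Recipe 11, sabqor makes orbdor.
orbdor and sabqor → ionzan (Recipe 6).
Using Recipe 7, ionzan makes qilvor.
Using Recipe 10, qilvor and selond make runnex.
qorgal would need runnex, rhoion, and sylzan (Recipe 2), but sylzan is never obtained.
No rule produces sylzan, and it is not given.
runnex: reached.
Reached: runnex — 1 of the 3.

1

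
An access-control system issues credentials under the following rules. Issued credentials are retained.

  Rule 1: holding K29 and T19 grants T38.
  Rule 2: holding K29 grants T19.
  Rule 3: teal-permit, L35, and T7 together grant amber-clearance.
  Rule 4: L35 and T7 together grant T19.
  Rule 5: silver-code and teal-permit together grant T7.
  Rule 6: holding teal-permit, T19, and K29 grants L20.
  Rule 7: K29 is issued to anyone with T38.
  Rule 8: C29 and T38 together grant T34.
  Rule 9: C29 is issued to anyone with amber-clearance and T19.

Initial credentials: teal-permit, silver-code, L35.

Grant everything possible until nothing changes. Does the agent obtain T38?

T38 would need K29 and T19 (Rule 1), but K29 is never granted.

No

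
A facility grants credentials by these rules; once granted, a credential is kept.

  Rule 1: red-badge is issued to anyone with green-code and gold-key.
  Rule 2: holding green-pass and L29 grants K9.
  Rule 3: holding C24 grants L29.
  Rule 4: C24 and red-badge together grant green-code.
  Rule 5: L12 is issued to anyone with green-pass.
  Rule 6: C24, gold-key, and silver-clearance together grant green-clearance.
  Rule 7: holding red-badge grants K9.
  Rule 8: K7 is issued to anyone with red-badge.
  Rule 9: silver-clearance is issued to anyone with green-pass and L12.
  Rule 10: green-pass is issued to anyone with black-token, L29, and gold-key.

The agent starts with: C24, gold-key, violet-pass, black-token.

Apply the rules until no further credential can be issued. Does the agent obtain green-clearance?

Holding C24 grants L29 (Rule 3).
Holding black-token, L29, and gold-key grants green-pass (Rule 10).
Holding green-pass grants L12 (Rule 5).
Holding green-pass and L12 grants silver-clearance (Rule 9).
Holding C24, gold-key, and silver-clearance grants green-clearance (Rule 6).

Yes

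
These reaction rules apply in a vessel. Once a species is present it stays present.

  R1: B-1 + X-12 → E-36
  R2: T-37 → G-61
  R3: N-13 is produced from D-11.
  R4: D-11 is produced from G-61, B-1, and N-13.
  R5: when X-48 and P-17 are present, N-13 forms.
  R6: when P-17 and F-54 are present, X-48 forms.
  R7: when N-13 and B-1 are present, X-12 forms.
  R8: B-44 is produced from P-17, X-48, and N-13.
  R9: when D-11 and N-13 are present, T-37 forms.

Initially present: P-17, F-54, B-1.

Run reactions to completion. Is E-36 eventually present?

Yes

P-17 and F-54 present → X-48 forms (R6).
X-48 and P-17 present → N-13 forms (R5).
N-13 and B-1 present → X-12 forms (R7).
B-1 and X-12 present → E-36 forms (R1).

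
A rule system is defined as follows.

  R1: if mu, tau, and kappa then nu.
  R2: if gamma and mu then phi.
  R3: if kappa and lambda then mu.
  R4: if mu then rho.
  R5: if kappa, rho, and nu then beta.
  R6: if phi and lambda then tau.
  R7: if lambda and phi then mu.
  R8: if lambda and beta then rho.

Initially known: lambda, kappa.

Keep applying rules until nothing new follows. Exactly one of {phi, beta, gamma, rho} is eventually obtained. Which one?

rho

kappa and lambda hold, so mu follows (R3).
From mu, R4 gives rho.
beta would need kappa, rho, and nu (R5), but nu is never established. No rule produces gamma, and it is not given. phi would need gamma and mu (R2), but gamma is never established.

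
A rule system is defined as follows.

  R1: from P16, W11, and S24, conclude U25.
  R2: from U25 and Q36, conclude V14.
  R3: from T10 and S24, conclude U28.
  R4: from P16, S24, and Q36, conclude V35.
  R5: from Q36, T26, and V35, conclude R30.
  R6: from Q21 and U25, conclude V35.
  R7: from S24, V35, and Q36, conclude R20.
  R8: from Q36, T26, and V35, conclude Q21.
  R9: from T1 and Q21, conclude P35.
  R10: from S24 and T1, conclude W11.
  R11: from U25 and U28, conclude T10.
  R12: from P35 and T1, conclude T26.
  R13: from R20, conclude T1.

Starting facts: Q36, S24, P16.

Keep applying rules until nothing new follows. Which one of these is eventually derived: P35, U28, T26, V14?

From P16, S24, and Q36, R4 gives V35.
From S24, V35, and Q36, R7 gives R20.
From R20, R13 gives T1.
S24 and T1 hold, so W11 follows (R10).
P16, W11, and S24 hold, so U25 follows (R1).
From U25 and Q36, R2 gives V14.
U28 would need T10 and S24 (R3), but T10 is never established. T26 would need P35 and T1 (R12), but P35 is never established. P35 would need T1 and Q21 (R9), but Q21 is never established.

V14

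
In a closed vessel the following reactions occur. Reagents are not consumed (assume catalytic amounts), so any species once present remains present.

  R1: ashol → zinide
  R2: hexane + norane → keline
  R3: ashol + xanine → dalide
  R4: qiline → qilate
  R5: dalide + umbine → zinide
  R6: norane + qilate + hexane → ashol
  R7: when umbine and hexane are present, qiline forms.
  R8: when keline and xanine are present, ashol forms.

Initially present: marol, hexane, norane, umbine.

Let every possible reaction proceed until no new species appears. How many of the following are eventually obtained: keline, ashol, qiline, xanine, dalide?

3

hexane and norane present → keline forms (R2).
umbine and hexane present → qiline forms (R7).
qiline present → qilate forms (R4).
norane, qilate, and hexane present → ashol forms (R6).
keline: reached.
ashol: reached.
qiline: reached.
No rule produces xanine, and it is not given.
dalide would need ashol and xanine (R3), but xanine never forms.
Reached: keline, ashol, and qiline — 3 of the 5.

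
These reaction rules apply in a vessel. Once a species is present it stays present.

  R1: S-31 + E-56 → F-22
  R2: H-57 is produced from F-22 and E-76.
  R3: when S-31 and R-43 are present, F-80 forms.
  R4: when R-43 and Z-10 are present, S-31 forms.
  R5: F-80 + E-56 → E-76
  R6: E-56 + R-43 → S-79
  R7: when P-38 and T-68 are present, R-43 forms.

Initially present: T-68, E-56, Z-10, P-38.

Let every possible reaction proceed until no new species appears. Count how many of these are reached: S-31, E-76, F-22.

3

P-38 and T-68 present → R-43 forms (R7).
R-43 and Z-10 present → S-31 forms (R4).
S-31 and E-56 present → F-22 forms (R1).
S-31 and R-43 present → F-80 forms (R3).
F-80 and E-56 present → E-76 forms (R5).
S-31: reached.
E-76: reached.
F-22: reached.
All 3 are reached.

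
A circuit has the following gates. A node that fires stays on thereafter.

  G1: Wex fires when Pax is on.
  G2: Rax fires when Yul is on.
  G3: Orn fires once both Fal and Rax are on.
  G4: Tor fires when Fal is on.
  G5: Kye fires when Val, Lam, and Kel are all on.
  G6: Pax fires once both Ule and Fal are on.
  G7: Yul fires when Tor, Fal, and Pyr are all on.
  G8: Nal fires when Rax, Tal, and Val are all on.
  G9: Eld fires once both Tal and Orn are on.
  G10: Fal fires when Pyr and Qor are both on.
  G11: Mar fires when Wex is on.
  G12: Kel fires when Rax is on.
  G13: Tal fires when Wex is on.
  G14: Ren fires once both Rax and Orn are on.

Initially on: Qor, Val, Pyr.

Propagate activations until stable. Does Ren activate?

Yes

Pyr and Qor are on, so Fal fires (G10).
G4: Fal on → Tor on.
Tor, Fal, and Pyr are on, so Yul fires (G7).
G2: Yul on → Rax on.
G3: Fal and Rax on → Orn on.
Rax and Orn are on, so Ren fires (G14).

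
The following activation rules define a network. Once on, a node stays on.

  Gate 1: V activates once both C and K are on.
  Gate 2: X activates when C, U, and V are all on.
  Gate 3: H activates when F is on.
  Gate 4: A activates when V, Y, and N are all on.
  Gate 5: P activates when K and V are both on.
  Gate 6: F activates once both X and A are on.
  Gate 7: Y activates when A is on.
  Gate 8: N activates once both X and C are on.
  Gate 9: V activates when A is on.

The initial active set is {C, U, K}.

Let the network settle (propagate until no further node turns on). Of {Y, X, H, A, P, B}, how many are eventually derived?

2

C and K are on, so V activates (Gate 1).
Gate 5: K and V on → P on.
C, U, and V are on, so X activates (Gate 2).
Y would need A (Gate 7), but A never turns on.
X: reached.
H would need F (Gate 3), but F never turns on.
A would need V, Y, and N (Gate 4), but Y never turns on.
P: reached.
No rule produces B, and it is not given.
Reached: X and P — 2 of the 6.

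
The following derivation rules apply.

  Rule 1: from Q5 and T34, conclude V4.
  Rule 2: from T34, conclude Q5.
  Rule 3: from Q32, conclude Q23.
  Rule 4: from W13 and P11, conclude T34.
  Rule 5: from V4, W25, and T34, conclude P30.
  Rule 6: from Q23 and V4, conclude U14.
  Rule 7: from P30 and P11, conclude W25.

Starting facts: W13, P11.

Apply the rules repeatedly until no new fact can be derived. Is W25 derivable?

W25 would need P30 and P11 (Rule 7), but P30 is never established.

No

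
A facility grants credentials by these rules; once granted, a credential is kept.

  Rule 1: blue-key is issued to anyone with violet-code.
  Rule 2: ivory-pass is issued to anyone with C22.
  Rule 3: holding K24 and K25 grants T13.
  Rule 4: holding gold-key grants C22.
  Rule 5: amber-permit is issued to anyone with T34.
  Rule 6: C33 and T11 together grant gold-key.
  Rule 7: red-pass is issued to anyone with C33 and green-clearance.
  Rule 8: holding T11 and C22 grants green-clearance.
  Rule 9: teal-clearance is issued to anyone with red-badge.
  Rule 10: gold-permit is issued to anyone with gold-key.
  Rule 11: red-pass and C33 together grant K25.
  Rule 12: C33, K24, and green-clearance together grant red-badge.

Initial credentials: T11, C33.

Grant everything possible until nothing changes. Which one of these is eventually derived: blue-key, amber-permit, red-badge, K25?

K25

Holding C33 and T11 grants gold-key (Rule 6).
Holding gold-key grants C22 (Rule 4).
Holding T11 and C22 grants green-clearance (Rule 8).
Holding C33 and green-clearance grants red-pass (Rule 7).
Holding red-pass and C33 grants K25 (Rule 11).
red-badge would need C33, K24, and green-clearance (Rule 12), but K24 is never granted. blue-key would need violet-code (Rule 1), but violet-code is never granted. amber-permit would need T34 (Rule 5), but T34 is never granted.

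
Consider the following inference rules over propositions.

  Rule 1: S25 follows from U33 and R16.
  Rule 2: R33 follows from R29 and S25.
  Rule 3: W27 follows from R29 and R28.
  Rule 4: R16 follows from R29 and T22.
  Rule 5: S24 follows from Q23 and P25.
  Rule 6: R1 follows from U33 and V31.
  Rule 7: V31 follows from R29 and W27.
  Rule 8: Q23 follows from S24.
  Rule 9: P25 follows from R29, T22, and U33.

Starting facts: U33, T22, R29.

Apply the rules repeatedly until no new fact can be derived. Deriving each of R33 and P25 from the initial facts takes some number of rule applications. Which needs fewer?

P25

P25: From R29, T22, and U33, Rule 9 gives P25. [1 rule application]
R33: From R29 and T22, Rule 4 gives R16. From U33 and R16, Rule 1 gives S25. R29 and S25 hold, so R33 follows (Rule 2). [3 rule applications]
P25 needs fewer.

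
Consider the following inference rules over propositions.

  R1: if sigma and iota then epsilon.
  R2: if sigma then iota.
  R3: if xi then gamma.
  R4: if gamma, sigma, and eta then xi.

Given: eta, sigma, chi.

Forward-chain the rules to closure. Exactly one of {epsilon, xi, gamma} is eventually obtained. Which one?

epsilon

sigma holds, so iota follows (R2).
sigma and iota hold, so epsilon follows (R1).
xi would need gamma, sigma, and eta (R4), but gamma is never established. gamma would need xi (R3), but xi is never established.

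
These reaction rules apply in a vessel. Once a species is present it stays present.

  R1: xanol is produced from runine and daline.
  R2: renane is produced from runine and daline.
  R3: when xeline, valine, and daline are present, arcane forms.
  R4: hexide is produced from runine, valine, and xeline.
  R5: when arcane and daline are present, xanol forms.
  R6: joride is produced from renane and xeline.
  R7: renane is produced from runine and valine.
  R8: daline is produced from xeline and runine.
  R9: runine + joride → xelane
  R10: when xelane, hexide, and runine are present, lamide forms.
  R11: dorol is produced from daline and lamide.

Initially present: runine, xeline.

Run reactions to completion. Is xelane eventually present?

xeline and runine present → daline forms (R8).
runine and daline present → renane forms (R2).
renane and xeline present → joride forms (R6).
runine and joride present → xelane forms (R9).

Yes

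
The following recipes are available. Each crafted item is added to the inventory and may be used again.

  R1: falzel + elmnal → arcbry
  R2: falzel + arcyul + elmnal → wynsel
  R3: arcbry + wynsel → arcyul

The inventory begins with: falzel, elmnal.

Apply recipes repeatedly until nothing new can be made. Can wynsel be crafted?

No

wynsel would need falzel, arcyul, and elmnal (R2), but arcyul is never obtained.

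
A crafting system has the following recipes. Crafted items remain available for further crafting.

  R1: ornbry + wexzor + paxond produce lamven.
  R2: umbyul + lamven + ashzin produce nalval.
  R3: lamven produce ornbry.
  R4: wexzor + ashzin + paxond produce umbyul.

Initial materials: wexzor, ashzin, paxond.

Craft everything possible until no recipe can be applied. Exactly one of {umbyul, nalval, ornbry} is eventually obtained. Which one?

wexzor + ashzin + paxond → umbyul (R4).
ornbry would need lamven (R3), but lamven is never obtained. nalval would need umbyul, lamven, and ashzin (R2), but lamven is never obtained.

umbyul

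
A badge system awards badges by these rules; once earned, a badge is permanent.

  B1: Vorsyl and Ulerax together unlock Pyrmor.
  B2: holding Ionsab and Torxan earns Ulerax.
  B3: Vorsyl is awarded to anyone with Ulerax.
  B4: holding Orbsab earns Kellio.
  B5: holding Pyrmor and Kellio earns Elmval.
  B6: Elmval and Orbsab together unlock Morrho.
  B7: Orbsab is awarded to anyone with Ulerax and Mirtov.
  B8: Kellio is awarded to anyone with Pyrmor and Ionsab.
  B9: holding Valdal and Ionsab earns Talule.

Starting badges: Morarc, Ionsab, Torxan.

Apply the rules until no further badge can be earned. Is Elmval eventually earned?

With Ionsab and Torxan, Ulerax is earned (B2).
With Ulerax, Vorsyl is earned (B3).
With Vorsyl and Ulerax, Pyrmor is earned (B1).
With Pyrmor and Ionsab, Kellio is earned (B8).
With Pyrmor and Kellio, Elmval is earned (B5).

Yes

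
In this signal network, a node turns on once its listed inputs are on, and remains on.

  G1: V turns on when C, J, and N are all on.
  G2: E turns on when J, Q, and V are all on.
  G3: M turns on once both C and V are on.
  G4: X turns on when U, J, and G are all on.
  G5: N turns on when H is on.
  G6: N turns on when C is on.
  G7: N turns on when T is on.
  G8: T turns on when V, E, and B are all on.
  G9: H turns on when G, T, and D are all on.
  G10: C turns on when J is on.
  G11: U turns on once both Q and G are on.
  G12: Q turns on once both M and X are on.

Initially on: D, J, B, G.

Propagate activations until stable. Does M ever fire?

Yes

G10: J on → C on.
C is on, so N turns on (G6).
G1: C, J, and N on → V on.
G3: C and V on → M on.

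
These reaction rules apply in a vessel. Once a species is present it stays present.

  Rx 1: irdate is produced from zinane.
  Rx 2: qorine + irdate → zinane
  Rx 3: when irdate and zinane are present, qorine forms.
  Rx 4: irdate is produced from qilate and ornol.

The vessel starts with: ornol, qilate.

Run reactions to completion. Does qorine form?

No

qorine would need irdate and zinane (Rx 3), but zinane never forms.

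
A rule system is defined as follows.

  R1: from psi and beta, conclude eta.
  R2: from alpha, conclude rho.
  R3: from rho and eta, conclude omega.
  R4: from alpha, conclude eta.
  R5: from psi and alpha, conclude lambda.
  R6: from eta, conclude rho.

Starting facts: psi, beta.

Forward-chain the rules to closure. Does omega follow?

Yes

From psi and beta, R1 gives eta.
eta holds, so rho follows (R6).
From rho and eta, R3 gives omega.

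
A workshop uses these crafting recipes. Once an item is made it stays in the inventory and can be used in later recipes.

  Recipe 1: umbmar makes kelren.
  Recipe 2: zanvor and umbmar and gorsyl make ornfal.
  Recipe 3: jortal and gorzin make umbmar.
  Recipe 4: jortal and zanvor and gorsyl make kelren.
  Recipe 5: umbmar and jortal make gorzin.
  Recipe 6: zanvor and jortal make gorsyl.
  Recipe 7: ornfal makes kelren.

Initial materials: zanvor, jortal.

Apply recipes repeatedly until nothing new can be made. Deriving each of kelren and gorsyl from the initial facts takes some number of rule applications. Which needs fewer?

gorsyl: zanvor and jortal → gorsyl (Recipe 6). [1 rule application]
kelren: zanvor and jortal → gorsyl (Recipe 6). Using Recipe 4, jortal, zanvor, and gorsyl make kelren. [2 rule applications]
gorsyl needs fewer.

gorsyl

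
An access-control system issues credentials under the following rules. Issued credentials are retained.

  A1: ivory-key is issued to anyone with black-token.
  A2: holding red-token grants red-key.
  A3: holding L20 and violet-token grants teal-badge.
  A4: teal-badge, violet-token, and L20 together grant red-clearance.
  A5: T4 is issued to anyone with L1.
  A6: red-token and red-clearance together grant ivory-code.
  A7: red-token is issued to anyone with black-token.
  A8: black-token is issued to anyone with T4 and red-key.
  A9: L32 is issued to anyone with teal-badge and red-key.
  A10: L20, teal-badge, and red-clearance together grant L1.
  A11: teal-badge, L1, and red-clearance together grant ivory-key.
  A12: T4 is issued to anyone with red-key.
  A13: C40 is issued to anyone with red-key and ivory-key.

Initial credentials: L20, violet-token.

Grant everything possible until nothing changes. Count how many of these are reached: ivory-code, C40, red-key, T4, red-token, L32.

Holding L20 and violet-token grants teal-badge (A3).
Holding teal-badge, violet-token, and L20 grants red-clearance (A4).
Holding L20, teal-badge, and red-clearance grants L1 (A10).
Holding L1 grants T4 (A5).
ivory-code would need red-token and red-clearance (A6), but red-token is never granted.
C40 would need red-key and ivory-key (A13), but red-key is never granted.
red-key would need red-token (A2), but red-token is never granted.
T4: reached.
red-token would need black-token (A7), but black-token is never granted.
L32 would need teal-badge and red-key (A9), but red-key is never granted.
Reached: T4 — 1 of the 6.

1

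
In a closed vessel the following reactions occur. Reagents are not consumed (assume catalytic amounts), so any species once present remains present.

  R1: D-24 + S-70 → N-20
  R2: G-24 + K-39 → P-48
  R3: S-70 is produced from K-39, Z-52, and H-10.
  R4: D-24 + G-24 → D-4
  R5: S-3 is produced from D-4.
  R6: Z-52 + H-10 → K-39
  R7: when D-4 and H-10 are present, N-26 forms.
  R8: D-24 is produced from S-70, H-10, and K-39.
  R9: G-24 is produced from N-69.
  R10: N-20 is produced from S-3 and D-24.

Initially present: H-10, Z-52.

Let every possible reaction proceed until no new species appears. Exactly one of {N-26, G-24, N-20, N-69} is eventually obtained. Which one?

Z-52 and H-10 present → K-39 forms (R6).
K-39, Z-52, and H-10 present → S-70 forms (R3).
S-70, H-10, and K-39 present → D-24 forms (R8).
D-24 and S-70 present → N-20 forms (R1).
G-24 would need N-69 (R9), but N-69 never forms. No rule produces N-69, and it is not given. N-26 would need D-4 and H-10 (R7), but D-4 never forms.

N-20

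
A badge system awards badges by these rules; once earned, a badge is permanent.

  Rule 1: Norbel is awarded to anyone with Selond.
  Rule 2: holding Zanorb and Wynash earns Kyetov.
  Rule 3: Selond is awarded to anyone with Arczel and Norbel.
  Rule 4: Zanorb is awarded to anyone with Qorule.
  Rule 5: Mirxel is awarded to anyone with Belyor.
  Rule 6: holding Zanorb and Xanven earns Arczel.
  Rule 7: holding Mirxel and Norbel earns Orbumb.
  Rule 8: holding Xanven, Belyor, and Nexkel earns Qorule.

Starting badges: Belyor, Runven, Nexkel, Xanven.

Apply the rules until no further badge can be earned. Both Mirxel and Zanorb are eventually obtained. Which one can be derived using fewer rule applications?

Mirxel

Mirxel: With Belyor, Mirxel is earned (Rule 5). [1 rule application]
Zanorb: With Xanven, Belyor, and Nexkel, Qorule is earned (Rule 8). With Qorule, Zanorb is earned (Rule 4). [2 rule applications]
Mirxel needs fewer.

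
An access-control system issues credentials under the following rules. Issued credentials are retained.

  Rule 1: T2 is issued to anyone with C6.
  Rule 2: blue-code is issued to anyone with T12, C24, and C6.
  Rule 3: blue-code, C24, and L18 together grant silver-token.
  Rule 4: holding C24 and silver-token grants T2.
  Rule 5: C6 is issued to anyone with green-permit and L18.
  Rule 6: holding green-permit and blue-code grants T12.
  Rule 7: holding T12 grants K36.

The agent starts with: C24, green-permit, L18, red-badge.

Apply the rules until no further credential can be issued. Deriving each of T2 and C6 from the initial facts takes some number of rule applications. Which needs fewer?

C6

C6: Holding green-permit and L18 grants C6 (Rule 5). [1 rule application]
T2: Holding green-permit and L18 grants C6 (Rule 5). Holding C6 grants T2 (Rule 1). [2 rule applications]
C6 needs fewer.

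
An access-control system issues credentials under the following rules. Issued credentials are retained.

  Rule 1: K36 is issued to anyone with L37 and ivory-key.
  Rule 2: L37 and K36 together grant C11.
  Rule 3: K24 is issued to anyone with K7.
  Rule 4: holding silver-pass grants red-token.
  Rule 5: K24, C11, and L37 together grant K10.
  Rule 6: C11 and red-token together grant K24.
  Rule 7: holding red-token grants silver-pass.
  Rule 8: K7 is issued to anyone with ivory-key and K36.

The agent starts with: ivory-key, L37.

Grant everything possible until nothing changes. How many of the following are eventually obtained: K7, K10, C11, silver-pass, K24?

4

Holding L37 and ivory-key grants K36 (Rule 1).
Holding L37 and K36 grants C11 (Rule 2).
Holding ivory-key and K36 grants K7 (Rule 8).
Holding K7 grants K24 (Rule 3).
Holding K24, C11, and L37 grants K10 (Rule 5).
K7: reached.
K10: reached.
C11: reached.
silver-pass would need red-token (Rule 7), but red-token is never granted.
K24: reached.
Reached: K7, K10, C11, and K24 — 4 of the 5.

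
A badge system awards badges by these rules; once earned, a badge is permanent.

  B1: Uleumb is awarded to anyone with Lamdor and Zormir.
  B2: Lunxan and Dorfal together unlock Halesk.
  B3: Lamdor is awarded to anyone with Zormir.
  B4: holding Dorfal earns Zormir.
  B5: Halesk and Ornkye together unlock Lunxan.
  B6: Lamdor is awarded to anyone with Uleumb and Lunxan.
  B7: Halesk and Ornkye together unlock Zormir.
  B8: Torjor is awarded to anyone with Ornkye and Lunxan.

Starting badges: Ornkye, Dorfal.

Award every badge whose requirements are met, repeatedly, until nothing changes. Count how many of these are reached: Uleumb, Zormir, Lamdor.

3

With Dorfal, Zormir is earned (B4).
With Zormir, Lamdor is earned (B3).
With Lamdor and Zormir, Uleumb is earned (B1).
Uleumb: reached.
Zormir: reached.
Lamdor: reached.
All 3 are reached.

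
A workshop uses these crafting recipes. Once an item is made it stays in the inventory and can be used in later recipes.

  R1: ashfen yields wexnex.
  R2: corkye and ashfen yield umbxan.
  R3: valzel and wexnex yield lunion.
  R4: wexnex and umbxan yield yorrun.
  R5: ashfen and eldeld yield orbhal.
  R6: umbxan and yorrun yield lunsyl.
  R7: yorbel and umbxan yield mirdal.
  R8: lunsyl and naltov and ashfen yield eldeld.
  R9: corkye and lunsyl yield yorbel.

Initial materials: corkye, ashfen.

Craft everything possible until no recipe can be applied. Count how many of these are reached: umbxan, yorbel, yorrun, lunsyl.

4

corkye and ashfen → umbxan (R2).
ashfen → wexnex (R1).
Using R4, wexnex and umbxan make yorrun.
umbxan and yorrun → lunsyl (R6).
Using R9, corkye and lunsyl make yorbel.
umbxan: reached.
yorbel: reached.
yorrun: reached.
lunsyl: reached.
All 4 are reached.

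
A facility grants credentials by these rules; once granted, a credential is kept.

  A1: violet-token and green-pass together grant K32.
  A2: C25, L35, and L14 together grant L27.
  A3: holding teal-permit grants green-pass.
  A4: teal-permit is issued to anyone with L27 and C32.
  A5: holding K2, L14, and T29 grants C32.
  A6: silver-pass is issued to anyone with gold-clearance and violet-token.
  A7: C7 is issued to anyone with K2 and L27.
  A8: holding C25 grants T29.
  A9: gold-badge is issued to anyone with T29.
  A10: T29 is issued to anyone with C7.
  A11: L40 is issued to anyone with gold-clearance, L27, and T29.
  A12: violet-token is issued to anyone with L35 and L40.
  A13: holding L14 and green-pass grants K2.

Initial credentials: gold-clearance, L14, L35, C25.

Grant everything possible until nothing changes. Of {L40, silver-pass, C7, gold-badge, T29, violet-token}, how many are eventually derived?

Holding C25, L35, and L14 grants L27 (A2).
Holding C25 grants T29 (A8).
Holding T29 grants gold-badge (A9).
Holding gold-clearance, L27, and T29 grants L40 (A11).
Holding L35 and L40 grants violet-token (A12).
Holding gold-clearance and violet-token grants silver-pass (A6).
L40: reached.
silver-pass: reached.
C7 would need K2 and L27 (A7), but K2 is never granted.
gold-badge: reached.
T29: reached.
violet-token: reached.
Reached: L40, silver-pass, gold-badge, T29, and violet-token — 5 of the 6.

5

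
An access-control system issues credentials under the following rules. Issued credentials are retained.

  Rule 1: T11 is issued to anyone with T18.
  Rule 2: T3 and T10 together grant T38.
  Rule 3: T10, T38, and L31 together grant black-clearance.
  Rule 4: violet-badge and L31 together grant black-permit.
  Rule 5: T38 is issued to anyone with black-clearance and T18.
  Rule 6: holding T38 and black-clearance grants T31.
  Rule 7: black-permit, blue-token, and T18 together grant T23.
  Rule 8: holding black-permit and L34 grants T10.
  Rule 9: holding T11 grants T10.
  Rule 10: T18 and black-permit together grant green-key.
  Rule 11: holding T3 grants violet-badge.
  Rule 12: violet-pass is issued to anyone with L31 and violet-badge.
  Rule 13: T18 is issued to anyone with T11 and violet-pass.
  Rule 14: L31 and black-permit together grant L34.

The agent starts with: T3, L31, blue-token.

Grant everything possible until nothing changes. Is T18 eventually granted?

T18 would need T11 and violet-pass (Rule 13), but T11 is never granted.

No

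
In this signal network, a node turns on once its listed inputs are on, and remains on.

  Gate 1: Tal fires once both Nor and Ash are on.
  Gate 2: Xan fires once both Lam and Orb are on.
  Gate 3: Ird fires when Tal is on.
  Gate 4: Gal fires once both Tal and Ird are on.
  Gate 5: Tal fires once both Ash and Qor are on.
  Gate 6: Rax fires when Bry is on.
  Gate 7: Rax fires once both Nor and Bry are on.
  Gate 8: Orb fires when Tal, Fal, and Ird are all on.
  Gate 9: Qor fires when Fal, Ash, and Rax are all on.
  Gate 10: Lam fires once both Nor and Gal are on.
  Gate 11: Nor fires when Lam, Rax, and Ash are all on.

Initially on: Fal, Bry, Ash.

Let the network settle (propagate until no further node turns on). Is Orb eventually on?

Bry is on, so Rax fires (Gate 6).
Fal, Ash, and Rax are on, so Qor fires (Gate 9).
Ash and Qor are on, so Tal fires (Gate 5).
Tal is on, so Ird fires (Gate 3).
Tal, Fal, and Ird are on, so Orb fires (Gate 8).

Yes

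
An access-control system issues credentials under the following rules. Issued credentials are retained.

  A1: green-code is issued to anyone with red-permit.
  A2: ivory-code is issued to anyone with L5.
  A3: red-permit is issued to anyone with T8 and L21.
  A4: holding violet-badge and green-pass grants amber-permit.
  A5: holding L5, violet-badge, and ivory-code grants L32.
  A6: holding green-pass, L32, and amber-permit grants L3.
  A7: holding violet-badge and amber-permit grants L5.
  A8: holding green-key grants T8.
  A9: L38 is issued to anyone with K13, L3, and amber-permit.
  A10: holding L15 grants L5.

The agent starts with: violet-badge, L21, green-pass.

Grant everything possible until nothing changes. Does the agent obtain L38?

No

L38 would need K13, L3, and amber-permit (A9), but K13 is never granted.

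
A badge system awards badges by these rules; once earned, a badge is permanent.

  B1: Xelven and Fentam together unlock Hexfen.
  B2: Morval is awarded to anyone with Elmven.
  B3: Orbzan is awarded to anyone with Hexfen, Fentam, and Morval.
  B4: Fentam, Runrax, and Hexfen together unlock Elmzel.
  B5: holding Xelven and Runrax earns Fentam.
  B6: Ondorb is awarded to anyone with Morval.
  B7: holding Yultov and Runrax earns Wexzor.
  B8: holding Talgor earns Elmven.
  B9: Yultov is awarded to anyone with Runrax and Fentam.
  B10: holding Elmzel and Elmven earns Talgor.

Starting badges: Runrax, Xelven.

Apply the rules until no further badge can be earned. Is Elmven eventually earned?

No

Elmven would need Talgor (B8), but Talgor is never earned.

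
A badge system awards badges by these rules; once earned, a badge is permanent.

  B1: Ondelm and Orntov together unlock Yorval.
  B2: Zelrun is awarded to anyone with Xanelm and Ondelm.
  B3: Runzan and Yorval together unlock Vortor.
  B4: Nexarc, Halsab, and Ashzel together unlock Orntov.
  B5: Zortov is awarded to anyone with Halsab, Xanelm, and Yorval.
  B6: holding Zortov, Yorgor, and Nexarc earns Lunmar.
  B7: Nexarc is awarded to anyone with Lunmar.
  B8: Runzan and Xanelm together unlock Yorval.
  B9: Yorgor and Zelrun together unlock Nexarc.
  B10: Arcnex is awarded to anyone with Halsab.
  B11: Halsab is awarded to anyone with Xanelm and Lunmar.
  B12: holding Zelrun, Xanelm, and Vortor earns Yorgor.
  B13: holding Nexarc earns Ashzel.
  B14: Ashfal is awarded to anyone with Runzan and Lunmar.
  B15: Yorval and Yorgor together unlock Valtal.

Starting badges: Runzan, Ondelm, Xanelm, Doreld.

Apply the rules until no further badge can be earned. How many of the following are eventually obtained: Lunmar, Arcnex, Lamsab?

Lunmar would need Zortov, Yorgor, and Nexarc (B6), but Zortov is never earned.
Arcnex would need Halsab (B10), but Halsab is never earned.
No rule produces Lamsab, and it is not given.
None of the 3 are reached.

0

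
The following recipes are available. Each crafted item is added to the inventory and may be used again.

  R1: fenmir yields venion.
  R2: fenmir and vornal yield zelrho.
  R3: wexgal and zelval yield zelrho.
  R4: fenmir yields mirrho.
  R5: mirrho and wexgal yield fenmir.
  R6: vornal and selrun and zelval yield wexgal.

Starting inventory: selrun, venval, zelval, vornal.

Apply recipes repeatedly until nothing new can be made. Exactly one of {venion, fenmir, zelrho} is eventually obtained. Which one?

zelrho

vornal and selrun and zelval → wexgal (R6).
wexgal and zelval → zelrho (R3).
fenmir would need mirrho and wexgal (R5), but mirrho is never obtained. venion would need fenmir (R1), but fenmir is never obtained.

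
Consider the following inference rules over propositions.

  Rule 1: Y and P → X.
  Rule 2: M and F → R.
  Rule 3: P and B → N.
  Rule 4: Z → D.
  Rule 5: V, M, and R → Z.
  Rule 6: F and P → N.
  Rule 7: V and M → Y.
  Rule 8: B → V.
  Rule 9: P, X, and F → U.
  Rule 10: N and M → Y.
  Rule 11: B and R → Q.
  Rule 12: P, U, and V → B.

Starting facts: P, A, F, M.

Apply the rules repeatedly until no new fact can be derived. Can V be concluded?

V would need B (Rule 8), but B is never established.

No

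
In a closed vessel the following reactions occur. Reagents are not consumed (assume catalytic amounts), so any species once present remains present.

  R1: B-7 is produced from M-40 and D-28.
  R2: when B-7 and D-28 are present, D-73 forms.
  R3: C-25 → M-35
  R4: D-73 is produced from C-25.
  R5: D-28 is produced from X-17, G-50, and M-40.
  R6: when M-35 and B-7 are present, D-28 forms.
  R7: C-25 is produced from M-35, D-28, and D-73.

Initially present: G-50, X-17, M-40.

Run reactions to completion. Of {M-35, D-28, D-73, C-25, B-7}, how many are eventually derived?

X-17, G-50, and M-40 present → D-28 forms (R5).
M-40 and D-28 present → B-7 forms (R1).
B-7 and D-28 present → D-73 forms (R2).
M-35 would need C-25 (R3), but C-25 never forms.
D-28: reached.
D-73: reached.
C-25 would need M-35, D-28, and D-73 (R7), but M-35 never forms.
B-7: reached.
Reached: D-28, D-73, and B-7 — 3 of the 5.

3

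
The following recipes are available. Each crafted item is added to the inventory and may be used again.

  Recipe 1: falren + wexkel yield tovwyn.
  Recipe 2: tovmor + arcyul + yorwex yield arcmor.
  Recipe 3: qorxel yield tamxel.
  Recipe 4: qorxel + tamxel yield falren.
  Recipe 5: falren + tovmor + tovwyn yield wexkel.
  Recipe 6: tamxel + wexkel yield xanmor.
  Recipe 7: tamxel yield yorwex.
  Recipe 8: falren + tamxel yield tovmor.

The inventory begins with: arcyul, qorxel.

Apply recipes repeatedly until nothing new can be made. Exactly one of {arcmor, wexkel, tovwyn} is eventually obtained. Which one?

Using Recipe 3, qorxel makes tamxel.
qorxel + tamxel → falren (Recipe 4).
tamxel → yorwex (Recipe 7).
falren + tamxel → tovmor (Recipe 8).
tovmor + arcyul + yorwex → arcmor (Recipe 2).
wexkel would need falren, tovmor, and tovwyn (Recipe 5), but tovwyn is never obtained. tovwyn would need falren and wexkel (Recipe 1), but wexkel is never obtained.

arcmor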